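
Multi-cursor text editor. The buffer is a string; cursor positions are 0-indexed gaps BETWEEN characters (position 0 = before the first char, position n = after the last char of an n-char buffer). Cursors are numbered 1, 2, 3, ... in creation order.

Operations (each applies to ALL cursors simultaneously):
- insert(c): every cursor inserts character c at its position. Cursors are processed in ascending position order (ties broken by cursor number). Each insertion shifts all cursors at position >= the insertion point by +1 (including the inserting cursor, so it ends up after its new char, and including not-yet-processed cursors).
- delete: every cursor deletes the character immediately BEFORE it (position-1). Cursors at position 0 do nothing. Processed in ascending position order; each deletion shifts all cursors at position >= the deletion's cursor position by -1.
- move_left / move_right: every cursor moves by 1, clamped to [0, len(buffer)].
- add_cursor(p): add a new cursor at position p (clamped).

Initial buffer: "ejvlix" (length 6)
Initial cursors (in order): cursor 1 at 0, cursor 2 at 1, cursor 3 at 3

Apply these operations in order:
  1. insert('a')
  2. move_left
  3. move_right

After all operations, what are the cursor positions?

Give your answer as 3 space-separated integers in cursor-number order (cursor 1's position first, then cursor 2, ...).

After op 1 (insert('a')): buffer="aeajvalix" (len 9), cursors c1@1 c2@3 c3@6, authorship 1.2..3...
After op 2 (move_left): buffer="aeajvalix" (len 9), cursors c1@0 c2@2 c3@5, authorship 1.2..3...
After op 3 (move_right): buffer="aeajvalix" (len 9), cursors c1@1 c2@3 c3@6, authorship 1.2..3...

Answer: 1 3 6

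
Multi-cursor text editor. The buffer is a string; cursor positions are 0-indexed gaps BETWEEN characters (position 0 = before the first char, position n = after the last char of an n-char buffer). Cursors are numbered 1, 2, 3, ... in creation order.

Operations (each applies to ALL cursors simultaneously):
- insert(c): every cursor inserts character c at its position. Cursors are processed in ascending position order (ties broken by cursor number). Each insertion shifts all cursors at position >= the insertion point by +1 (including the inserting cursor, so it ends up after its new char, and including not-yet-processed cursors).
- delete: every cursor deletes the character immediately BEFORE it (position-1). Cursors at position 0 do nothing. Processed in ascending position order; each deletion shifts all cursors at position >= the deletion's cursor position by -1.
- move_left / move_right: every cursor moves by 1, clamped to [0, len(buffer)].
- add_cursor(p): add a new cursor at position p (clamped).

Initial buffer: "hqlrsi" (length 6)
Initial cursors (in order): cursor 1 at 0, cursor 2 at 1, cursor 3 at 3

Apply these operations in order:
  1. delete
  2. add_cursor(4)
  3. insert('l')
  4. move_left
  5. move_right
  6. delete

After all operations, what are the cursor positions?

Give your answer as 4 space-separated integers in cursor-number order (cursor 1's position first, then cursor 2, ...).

Answer: 0 0 1 4

Derivation:
After op 1 (delete): buffer="qrsi" (len 4), cursors c1@0 c2@0 c3@1, authorship ....
After op 2 (add_cursor(4)): buffer="qrsi" (len 4), cursors c1@0 c2@0 c3@1 c4@4, authorship ....
After op 3 (insert('l')): buffer="llqlrsil" (len 8), cursors c1@2 c2@2 c3@4 c4@8, authorship 12.3...4
After op 4 (move_left): buffer="llqlrsil" (len 8), cursors c1@1 c2@1 c3@3 c4@7, authorship 12.3...4
After op 5 (move_right): buffer="llqlrsil" (len 8), cursors c1@2 c2@2 c3@4 c4@8, authorship 12.3...4
After op 6 (delete): buffer="qrsi" (len 4), cursors c1@0 c2@0 c3@1 c4@4, authorship ....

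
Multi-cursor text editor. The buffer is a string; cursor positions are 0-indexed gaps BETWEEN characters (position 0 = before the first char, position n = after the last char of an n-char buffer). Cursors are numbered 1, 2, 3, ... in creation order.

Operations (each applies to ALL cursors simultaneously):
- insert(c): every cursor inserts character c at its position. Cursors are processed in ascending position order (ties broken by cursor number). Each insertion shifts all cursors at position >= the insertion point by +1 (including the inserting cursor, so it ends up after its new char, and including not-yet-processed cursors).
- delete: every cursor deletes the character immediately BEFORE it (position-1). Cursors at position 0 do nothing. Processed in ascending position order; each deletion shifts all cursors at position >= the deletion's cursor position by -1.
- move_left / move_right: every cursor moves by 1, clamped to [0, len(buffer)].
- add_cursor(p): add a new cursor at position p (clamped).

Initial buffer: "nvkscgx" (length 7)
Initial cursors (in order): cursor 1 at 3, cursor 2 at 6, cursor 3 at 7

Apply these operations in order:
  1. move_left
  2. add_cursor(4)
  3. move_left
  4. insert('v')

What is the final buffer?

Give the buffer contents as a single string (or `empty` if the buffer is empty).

Answer: nvvkvsvcvgx

Derivation:
After op 1 (move_left): buffer="nvkscgx" (len 7), cursors c1@2 c2@5 c3@6, authorship .......
After op 2 (add_cursor(4)): buffer="nvkscgx" (len 7), cursors c1@2 c4@4 c2@5 c3@6, authorship .......
After op 3 (move_left): buffer="nvkscgx" (len 7), cursors c1@1 c4@3 c2@4 c3@5, authorship .......
After op 4 (insert('v')): buffer="nvvkvsvcvgx" (len 11), cursors c1@2 c4@5 c2@7 c3@9, authorship .1..4.2.3..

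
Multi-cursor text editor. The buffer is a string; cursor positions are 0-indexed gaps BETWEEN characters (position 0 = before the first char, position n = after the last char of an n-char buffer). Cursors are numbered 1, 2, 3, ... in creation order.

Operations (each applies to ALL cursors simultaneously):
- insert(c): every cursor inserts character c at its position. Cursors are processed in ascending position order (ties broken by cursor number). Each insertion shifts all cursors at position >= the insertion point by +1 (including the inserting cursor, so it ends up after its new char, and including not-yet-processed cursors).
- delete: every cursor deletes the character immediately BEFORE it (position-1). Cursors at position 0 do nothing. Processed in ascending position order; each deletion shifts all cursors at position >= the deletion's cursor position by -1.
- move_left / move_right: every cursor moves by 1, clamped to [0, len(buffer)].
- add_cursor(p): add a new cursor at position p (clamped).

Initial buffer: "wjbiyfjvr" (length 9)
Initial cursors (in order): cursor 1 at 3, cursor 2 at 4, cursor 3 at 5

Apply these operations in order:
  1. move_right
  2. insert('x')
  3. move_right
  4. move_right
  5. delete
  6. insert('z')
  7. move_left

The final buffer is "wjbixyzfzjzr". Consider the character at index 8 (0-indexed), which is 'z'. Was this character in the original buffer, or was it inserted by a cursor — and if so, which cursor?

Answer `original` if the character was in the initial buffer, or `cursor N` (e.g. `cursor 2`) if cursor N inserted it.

Answer: cursor 2

Derivation:
After op 1 (move_right): buffer="wjbiyfjvr" (len 9), cursors c1@4 c2@5 c3@6, authorship .........
After op 2 (insert('x')): buffer="wjbixyxfxjvr" (len 12), cursors c1@5 c2@7 c3@9, authorship ....1.2.3...
After op 3 (move_right): buffer="wjbixyxfxjvr" (len 12), cursors c1@6 c2@8 c3@10, authorship ....1.2.3...
After op 4 (move_right): buffer="wjbixyxfxjvr" (len 12), cursors c1@7 c2@9 c3@11, authorship ....1.2.3...
After op 5 (delete): buffer="wjbixyfjr" (len 9), cursors c1@6 c2@7 c3@8, authorship ....1....
After op 6 (insert('z')): buffer="wjbixyzfzjzr" (len 12), cursors c1@7 c2@9 c3@11, authorship ....1.1.2.3.
After op 7 (move_left): buffer="wjbixyzfzjzr" (len 12), cursors c1@6 c2@8 c3@10, authorship ....1.1.2.3.
Authorship (.=original, N=cursor N): . . . . 1 . 1 . 2 . 3 .
Index 8: author = 2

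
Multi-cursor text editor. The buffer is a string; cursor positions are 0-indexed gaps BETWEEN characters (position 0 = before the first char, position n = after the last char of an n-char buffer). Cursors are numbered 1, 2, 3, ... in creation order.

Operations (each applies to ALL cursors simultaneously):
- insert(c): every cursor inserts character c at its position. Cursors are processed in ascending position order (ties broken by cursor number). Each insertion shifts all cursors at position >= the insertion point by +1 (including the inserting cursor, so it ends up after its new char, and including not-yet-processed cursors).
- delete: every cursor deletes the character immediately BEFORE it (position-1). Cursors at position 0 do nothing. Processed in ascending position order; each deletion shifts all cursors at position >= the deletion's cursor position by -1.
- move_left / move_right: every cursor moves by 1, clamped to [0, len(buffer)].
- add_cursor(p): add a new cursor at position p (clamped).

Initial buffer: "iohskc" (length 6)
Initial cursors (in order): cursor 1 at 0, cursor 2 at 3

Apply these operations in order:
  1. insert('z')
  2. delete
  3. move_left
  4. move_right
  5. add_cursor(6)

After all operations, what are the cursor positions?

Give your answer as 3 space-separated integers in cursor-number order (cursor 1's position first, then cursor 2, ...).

Answer: 1 3 6

Derivation:
After op 1 (insert('z')): buffer="ziohzskc" (len 8), cursors c1@1 c2@5, authorship 1...2...
After op 2 (delete): buffer="iohskc" (len 6), cursors c1@0 c2@3, authorship ......
After op 3 (move_left): buffer="iohskc" (len 6), cursors c1@0 c2@2, authorship ......
After op 4 (move_right): buffer="iohskc" (len 6), cursors c1@1 c2@3, authorship ......
After op 5 (add_cursor(6)): buffer="iohskc" (len 6), cursors c1@1 c2@3 c3@6, authorship ......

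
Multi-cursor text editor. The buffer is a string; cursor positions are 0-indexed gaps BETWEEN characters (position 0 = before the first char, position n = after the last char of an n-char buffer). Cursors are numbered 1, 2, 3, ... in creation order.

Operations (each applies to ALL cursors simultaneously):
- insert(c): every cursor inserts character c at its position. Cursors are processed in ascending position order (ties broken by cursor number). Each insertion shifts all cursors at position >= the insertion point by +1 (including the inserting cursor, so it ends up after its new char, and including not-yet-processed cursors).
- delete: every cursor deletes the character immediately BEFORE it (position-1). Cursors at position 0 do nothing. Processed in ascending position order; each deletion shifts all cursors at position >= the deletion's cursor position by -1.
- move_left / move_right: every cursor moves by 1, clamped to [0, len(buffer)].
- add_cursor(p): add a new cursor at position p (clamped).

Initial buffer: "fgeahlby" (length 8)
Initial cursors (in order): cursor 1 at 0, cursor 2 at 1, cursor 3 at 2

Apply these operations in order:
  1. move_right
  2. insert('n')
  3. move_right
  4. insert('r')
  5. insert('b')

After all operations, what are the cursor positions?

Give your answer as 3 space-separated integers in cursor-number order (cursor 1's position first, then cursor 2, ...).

After op 1 (move_right): buffer="fgeahlby" (len 8), cursors c1@1 c2@2 c3@3, authorship ........
After op 2 (insert('n')): buffer="fngnenahlby" (len 11), cursors c1@2 c2@4 c3@6, authorship .1.2.3.....
After op 3 (move_right): buffer="fngnenahlby" (len 11), cursors c1@3 c2@5 c3@7, authorship .1.2.3.....
After op 4 (insert('r')): buffer="fngrnernarhlby" (len 14), cursors c1@4 c2@7 c3@10, authorship .1.12.23.3....
After op 5 (insert('b')): buffer="fngrbnerbnarbhlby" (len 17), cursors c1@5 c2@9 c3@13, authorship .1.112.223.33....

Answer: 5 9 13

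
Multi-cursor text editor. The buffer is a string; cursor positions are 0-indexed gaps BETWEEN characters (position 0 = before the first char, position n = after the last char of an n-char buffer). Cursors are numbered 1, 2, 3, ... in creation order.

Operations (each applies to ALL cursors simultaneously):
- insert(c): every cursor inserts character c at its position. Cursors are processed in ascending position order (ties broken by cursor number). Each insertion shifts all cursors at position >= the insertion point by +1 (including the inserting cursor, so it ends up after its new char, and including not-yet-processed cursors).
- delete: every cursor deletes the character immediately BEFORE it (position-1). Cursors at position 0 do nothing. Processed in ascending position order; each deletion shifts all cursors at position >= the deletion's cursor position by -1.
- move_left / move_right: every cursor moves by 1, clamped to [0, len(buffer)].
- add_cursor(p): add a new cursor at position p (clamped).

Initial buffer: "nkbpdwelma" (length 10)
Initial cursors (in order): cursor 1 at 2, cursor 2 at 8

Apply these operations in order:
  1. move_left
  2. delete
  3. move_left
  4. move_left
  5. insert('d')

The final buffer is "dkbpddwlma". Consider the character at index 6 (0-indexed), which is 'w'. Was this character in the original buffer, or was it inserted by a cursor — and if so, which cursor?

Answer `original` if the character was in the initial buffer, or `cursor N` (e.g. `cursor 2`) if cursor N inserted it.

After op 1 (move_left): buffer="nkbpdwelma" (len 10), cursors c1@1 c2@7, authorship ..........
After op 2 (delete): buffer="kbpdwlma" (len 8), cursors c1@0 c2@5, authorship ........
After op 3 (move_left): buffer="kbpdwlma" (len 8), cursors c1@0 c2@4, authorship ........
After op 4 (move_left): buffer="kbpdwlma" (len 8), cursors c1@0 c2@3, authorship ........
After op 5 (insert('d')): buffer="dkbpddwlma" (len 10), cursors c1@1 c2@5, authorship 1...2.....
Authorship (.=original, N=cursor N): 1 . . . 2 . . . . .
Index 6: author = original

Answer: original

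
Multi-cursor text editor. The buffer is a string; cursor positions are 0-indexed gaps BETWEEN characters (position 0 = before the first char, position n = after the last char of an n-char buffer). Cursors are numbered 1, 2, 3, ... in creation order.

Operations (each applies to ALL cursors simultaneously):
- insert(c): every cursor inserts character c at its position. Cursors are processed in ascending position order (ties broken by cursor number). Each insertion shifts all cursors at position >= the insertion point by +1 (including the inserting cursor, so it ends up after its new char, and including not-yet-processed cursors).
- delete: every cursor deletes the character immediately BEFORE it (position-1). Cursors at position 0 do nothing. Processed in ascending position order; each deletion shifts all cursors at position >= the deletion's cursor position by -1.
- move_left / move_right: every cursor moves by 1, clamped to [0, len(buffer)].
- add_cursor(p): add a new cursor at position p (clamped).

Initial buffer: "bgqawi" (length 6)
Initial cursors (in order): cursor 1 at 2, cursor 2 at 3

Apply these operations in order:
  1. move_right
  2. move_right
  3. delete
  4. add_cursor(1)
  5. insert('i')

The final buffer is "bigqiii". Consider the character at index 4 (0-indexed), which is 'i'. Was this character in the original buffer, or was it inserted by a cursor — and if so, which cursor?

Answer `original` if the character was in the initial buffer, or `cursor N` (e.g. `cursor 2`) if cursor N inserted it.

After op 1 (move_right): buffer="bgqawi" (len 6), cursors c1@3 c2@4, authorship ......
After op 2 (move_right): buffer="bgqawi" (len 6), cursors c1@4 c2@5, authorship ......
After op 3 (delete): buffer="bgqi" (len 4), cursors c1@3 c2@3, authorship ....
After op 4 (add_cursor(1)): buffer="bgqi" (len 4), cursors c3@1 c1@3 c2@3, authorship ....
After op 5 (insert('i')): buffer="bigqiii" (len 7), cursors c3@2 c1@6 c2@6, authorship .3..12.
Authorship (.=original, N=cursor N): . 3 . . 1 2 .
Index 4: author = 1

Answer: cursor 1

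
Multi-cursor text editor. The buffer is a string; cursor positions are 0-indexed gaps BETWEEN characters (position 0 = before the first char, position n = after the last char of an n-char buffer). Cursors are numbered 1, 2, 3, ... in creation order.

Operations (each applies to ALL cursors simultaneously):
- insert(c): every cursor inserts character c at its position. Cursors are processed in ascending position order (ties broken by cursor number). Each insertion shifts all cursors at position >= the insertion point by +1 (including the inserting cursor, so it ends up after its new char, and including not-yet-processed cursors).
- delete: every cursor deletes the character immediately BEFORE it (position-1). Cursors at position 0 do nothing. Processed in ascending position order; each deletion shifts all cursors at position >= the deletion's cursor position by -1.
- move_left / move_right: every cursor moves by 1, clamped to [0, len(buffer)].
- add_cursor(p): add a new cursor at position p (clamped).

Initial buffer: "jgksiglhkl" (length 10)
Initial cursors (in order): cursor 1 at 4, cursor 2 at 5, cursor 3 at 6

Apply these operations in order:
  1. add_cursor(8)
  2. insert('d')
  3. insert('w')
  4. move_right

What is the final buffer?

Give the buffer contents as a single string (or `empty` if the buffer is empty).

Answer: jgksdwidwgdwlhdwkl

Derivation:
After op 1 (add_cursor(8)): buffer="jgksiglhkl" (len 10), cursors c1@4 c2@5 c3@6 c4@8, authorship ..........
After op 2 (insert('d')): buffer="jgksdidgdlhdkl" (len 14), cursors c1@5 c2@7 c3@9 c4@12, authorship ....1.2.3..4..
After op 3 (insert('w')): buffer="jgksdwidwgdwlhdwkl" (len 18), cursors c1@6 c2@9 c3@12 c4@16, authorship ....11.22.33..44..
After op 4 (move_right): buffer="jgksdwidwgdwlhdwkl" (len 18), cursors c1@7 c2@10 c3@13 c4@17, authorship ....11.22.33..44..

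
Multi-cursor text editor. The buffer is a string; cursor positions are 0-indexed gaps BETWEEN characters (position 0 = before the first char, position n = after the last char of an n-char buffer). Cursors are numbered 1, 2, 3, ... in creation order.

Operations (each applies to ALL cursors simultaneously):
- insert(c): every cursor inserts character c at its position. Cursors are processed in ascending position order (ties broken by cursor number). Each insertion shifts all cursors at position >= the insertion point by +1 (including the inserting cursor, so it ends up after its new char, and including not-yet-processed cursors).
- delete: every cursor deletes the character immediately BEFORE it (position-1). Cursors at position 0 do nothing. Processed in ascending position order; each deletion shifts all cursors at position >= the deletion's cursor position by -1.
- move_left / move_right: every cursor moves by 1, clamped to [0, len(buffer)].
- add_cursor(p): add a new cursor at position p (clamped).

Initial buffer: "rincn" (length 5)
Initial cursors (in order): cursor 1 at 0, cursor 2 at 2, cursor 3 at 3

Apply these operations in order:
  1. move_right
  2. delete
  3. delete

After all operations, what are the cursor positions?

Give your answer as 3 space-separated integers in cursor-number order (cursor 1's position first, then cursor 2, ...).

Answer: 0 0 0

Derivation:
After op 1 (move_right): buffer="rincn" (len 5), cursors c1@1 c2@3 c3@4, authorship .....
After op 2 (delete): buffer="in" (len 2), cursors c1@0 c2@1 c3@1, authorship ..
After op 3 (delete): buffer="n" (len 1), cursors c1@0 c2@0 c3@0, authorship .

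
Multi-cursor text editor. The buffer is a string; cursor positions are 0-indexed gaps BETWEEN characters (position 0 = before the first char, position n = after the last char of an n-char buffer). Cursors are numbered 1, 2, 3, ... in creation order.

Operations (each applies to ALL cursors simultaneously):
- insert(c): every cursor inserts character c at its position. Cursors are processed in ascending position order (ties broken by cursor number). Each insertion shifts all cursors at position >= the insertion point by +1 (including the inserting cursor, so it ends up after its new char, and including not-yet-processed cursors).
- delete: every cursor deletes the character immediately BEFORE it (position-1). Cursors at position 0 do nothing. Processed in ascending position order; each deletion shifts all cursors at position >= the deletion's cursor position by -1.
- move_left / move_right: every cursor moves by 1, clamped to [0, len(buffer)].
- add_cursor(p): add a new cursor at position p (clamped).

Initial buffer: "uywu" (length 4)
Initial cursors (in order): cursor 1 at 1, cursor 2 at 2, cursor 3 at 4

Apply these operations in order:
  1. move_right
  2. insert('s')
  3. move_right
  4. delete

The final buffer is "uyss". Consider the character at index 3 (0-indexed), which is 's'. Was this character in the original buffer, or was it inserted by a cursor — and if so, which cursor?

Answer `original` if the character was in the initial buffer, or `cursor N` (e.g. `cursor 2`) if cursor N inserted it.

Answer: cursor 2

Derivation:
After op 1 (move_right): buffer="uywu" (len 4), cursors c1@2 c2@3 c3@4, authorship ....
After op 2 (insert('s')): buffer="uyswsus" (len 7), cursors c1@3 c2@5 c3@7, authorship ..1.2.3
After op 3 (move_right): buffer="uyswsus" (len 7), cursors c1@4 c2@6 c3@7, authorship ..1.2.3
After op 4 (delete): buffer="uyss" (len 4), cursors c1@3 c2@4 c3@4, authorship ..12
Authorship (.=original, N=cursor N): . . 1 2
Index 3: author = 2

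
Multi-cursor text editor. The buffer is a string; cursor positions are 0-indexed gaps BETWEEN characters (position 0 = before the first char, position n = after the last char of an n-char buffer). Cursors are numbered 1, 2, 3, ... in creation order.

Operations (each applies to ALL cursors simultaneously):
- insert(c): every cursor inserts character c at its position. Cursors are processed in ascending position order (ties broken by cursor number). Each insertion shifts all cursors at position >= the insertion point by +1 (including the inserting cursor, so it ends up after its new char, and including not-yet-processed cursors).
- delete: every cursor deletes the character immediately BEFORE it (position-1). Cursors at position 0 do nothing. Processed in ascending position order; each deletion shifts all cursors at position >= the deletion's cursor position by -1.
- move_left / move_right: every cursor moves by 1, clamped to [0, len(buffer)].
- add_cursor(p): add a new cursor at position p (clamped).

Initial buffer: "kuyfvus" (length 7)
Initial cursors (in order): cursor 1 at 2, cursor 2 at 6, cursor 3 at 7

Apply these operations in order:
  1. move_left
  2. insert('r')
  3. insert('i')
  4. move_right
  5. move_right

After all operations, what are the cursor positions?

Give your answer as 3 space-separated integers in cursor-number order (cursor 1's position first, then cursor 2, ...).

Answer: 5 11 13

Derivation:
After op 1 (move_left): buffer="kuyfvus" (len 7), cursors c1@1 c2@5 c3@6, authorship .......
After op 2 (insert('r')): buffer="kruyfvrurs" (len 10), cursors c1@2 c2@7 c3@9, authorship .1....2.3.
After op 3 (insert('i')): buffer="kriuyfvriuris" (len 13), cursors c1@3 c2@9 c3@12, authorship .11....22.33.
After op 4 (move_right): buffer="kriuyfvriuris" (len 13), cursors c1@4 c2@10 c3@13, authorship .11....22.33.
After op 5 (move_right): buffer="kriuyfvriuris" (len 13), cursors c1@5 c2@11 c3@13, authorship .11....22.33.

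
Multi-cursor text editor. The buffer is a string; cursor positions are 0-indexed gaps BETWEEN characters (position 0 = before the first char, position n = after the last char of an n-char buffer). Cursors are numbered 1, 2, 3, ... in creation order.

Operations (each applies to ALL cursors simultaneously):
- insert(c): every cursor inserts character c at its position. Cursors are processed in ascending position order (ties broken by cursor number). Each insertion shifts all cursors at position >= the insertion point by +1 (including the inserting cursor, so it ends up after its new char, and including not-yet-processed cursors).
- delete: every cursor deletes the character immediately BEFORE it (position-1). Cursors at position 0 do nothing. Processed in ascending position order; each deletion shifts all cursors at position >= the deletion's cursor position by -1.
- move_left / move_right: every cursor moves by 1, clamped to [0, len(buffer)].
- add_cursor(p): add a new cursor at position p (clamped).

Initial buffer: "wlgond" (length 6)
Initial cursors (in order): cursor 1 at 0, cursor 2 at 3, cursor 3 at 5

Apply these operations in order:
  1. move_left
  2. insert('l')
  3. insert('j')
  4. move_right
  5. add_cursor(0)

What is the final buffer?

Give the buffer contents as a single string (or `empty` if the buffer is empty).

After op 1 (move_left): buffer="wlgond" (len 6), cursors c1@0 c2@2 c3@4, authorship ......
After op 2 (insert('l')): buffer="lwllgolnd" (len 9), cursors c1@1 c2@4 c3@7, authorship 1..2..3..
After op 3 (insert('j')): buffer="ljwlljgoljnd" (len 12), cursors c1@2 c2@6 c3@10, authorship 11..22..33..
After op 4 (move_right): buffer="ljwlljgoljnd" (len 12), cursors c1@3 c2@7 c3@11, authorship 11..22..33..
After op 5 (add_cursor(0)): buffer="ljwlljgoljnd" (len 12), cursors c4@0 c1@3 c2@7 c3@11, authorship 11..22..33..

Answer: ljwlljgoljnd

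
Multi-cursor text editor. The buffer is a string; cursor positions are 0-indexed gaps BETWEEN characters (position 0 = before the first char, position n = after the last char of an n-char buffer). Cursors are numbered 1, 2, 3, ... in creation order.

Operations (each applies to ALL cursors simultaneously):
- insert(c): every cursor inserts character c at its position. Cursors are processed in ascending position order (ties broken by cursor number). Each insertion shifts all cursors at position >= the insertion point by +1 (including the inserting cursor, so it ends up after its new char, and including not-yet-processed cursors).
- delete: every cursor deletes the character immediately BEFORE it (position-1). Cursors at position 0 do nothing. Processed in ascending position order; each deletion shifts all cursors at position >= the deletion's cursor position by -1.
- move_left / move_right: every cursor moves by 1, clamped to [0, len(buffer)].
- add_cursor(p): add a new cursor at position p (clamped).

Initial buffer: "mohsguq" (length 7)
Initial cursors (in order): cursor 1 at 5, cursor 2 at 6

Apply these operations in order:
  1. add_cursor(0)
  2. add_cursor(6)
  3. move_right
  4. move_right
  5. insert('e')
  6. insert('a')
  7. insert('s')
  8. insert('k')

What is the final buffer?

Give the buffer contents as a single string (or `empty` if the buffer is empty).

Answer: moeaskhsguqeeeaaassskkk

Derivation:
After op 1 (add_cursor(0)): buffer="mohsguq" (len 7), cursors c3@0 c1@5 c2@6, authorship .......
After op 2 (add_cursor(6)): buffer="mohsguq" (len 7), cursors c3@0 c1@5 c2@6 c4@6, authorship .......
After op 3 (move_right): buffer="mohsguq" (len 7), cursors c3@1 c1@6 c2@7 c4@7, authorship .......
After op 4 (move_right): buffer="mohsguq" (len 7), cursors c3@2 c1@7 c2@7 c4@7, authorship .......
After op 5 (insert('e')): buffer="moehsguqeee" (len 11), cursors c3@3 c1@11 c2@11 c4@11, authorship ..3.....124
After op 6 (insert('a')): buffer="moeahsguqeeeaaa" (len 15), cursors c3@4 c1@15 c2@15 c4@15, authorship ..33.....124124
After op 7 (insert('s')): buffer="moeashsguqeeeaaasss" (len 19), cursors c3@5 c1@19 c2@19 c4@19, authorship ..333.....124124124
After op 8 (insert('k')): buffer="moeaskhsguqeeeaaassskkk" (len 23), cursors c3@6 c1@23 c2@23 c4@23, authorship ..3333.....124124124124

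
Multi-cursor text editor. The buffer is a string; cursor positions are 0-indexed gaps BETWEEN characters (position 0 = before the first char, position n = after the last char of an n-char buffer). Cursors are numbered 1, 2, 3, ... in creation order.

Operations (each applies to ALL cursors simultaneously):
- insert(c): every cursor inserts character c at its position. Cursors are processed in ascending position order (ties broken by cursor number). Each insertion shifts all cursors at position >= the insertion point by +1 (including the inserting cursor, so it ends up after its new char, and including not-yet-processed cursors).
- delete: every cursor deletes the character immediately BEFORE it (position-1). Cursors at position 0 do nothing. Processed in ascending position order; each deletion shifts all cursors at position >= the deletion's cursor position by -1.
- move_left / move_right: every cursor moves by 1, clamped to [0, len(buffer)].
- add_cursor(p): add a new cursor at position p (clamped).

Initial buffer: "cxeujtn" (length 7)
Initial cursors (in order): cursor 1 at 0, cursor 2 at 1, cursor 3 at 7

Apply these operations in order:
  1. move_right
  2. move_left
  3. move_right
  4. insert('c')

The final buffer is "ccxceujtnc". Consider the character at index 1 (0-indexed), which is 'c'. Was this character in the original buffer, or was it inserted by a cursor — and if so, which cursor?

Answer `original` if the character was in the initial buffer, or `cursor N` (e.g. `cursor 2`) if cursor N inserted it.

After op 1 (move_right): buffer="cxeujtn" (len 7), cursors c1@1 c2@2 c3@7, authorship .......
After op 2 (move_left): buffer="cxeujtn" (len 7), cursors c1@0 c2@1 c3@6, authorship .......
After op 3 (move_right): buffer="cxeujtn" (len 7), cursors c1@1 c2@2 c3@7, authorship .......
After op 4 (insert('c')): buffer="ccxceujtnc" (len 10), cursors c1@2 c2@4 c3@10, authorship .1.2.....3
Authorship (.=original, N=cursor N): . 1 . 2 . . . . . 3
Index 1: author = 1

Answer: cursor 1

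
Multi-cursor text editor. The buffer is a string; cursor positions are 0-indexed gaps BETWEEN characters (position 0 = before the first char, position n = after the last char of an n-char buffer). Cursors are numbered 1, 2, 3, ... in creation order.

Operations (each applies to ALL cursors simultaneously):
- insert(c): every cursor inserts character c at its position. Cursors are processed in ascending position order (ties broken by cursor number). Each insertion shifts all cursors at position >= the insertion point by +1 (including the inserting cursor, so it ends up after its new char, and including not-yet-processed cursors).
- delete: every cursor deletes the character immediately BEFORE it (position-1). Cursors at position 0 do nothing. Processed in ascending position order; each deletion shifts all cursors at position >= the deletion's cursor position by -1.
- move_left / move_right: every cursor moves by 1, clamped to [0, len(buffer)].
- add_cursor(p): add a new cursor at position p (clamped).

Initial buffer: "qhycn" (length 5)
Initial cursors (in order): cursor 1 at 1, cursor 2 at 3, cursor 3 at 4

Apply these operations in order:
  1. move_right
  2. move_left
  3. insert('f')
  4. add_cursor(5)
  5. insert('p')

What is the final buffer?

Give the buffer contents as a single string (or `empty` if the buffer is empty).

After op 1 (move_right): buffer="qhycn" (len 5), cursors c1@2 c2@4 c3@5, authorship .....
After op 2 (move_left): buffer="qhycn" (len 5), cursors c1@1 c2@3 c3@4, authorship .....
After op 3 (insert('f')): buffer="qfhyfcfn" (len 8), cursors c1@2 c2@5 c3@7, authorship .1..2.3.
After op 4 (add_cursor(5)): buffer="qfhyfcfn" (len 8), cursors c1@2 c2@5 c4@5 c3@7, authorship .1..2.3.
After op 5 (insert('p')): buffer="qfphyfppcfpn" (len 12), cursors c1@3 c2@8 c4@8 c3@11, authorship .11..224.33.

Answer: qfphyfppcfpn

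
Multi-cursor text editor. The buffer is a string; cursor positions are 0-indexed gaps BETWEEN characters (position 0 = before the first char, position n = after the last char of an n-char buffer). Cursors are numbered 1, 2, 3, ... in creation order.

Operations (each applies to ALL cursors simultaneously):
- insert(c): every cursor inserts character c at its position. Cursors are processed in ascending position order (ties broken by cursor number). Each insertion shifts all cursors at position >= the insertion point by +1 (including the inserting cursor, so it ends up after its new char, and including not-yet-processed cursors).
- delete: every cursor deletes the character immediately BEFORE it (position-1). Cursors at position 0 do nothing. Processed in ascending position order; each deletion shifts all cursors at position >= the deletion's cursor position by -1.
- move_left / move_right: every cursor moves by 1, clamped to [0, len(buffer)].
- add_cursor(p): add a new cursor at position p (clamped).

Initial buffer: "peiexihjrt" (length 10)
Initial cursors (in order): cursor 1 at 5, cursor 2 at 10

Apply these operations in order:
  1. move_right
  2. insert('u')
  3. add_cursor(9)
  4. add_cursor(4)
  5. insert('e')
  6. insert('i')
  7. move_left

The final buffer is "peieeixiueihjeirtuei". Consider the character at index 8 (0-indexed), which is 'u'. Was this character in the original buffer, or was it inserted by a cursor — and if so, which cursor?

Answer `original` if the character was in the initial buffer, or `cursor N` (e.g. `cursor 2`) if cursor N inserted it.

After op 1 (move_right): buffer="peiexihjrt" (len 10), cursors c1@6 c2@10, authorship ..........
After op 2 (insert('u')): buffer="peiexiuhjrtu" (len 12), cursors c1@7 c2@12, authorship ......1....2
After op 3 (add_cursor(9)): buffer="peiexiuhjrtu" (len 12), cursors c1@7 c3@9 c2@12, authorship ......1....2
After op 4 (add_cursor(4)): buffer="peiexiuhjrtu" (len 12), cursors c4@4 c1@7 c3@9 c2@12, authorship ......1....2
After op 5 (insert('e')): buffer="peieexiuehjertue" (len 16), cursors c4@5 c1@9 c3@12 c2@16, authorship ....4..11..3..22
After op 6 (insert('i')): buffer="peieeixiueihjeirtuei" (len 20), cursors c4@6 c1@11 c3@15 c2@20, authorship ....44..111..33..222
After op 7 (move_left): buffer="peieeixiueihjeirtuei" (len 20), cursors c4@5 c1@10 c3@14 c2@19, authorship ....44..111..33..222
Authorship (.=original, N=cursor N): . . . . 4 4 . . 1 1 1 . . 3 3 . . 2 2 2
Index 8: author = 1

Answer: cursor 1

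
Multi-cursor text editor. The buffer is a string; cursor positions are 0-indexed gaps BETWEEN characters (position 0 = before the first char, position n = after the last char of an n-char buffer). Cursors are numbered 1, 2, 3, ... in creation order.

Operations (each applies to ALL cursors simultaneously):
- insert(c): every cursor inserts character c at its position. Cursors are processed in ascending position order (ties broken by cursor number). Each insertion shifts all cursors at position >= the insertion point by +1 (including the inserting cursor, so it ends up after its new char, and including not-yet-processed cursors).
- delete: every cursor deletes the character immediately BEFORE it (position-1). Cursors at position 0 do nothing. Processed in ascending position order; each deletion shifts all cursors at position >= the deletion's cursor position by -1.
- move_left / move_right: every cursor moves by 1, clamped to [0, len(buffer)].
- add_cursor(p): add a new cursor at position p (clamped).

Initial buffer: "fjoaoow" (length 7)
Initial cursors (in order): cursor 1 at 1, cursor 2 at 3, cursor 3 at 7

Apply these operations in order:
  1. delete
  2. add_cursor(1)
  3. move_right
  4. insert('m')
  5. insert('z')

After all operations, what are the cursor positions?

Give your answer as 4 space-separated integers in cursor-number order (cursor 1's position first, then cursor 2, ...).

Answer: 3 8 12 8

Derivation:
After op 1 (delete): buffer="jaoo" (len 4), cursors c1@0 c2@1 c3@4, authorship ....
After op 2 (add_cursor(1)): buffer="jaoo" (len 4), cursors c1@0 c2@1 c4@1 c3@4, authorship ....
After op 3 (move_right): buffer="jaoo" (len 4), cursors c1@1 c2@2 c4@2 c3@4, authorship ....
After op 4 (insert('m')): buffer="jmammoom" (len 8), cursors c1@2 c2@5 c4@5 c3@8, authorship .1.24..3
After op 5 (insert('z')): buffer="jmzammzzoomz" (len 12), cursors c1@3 c2@8 c4@8 c3@12, authorship .11.2424..33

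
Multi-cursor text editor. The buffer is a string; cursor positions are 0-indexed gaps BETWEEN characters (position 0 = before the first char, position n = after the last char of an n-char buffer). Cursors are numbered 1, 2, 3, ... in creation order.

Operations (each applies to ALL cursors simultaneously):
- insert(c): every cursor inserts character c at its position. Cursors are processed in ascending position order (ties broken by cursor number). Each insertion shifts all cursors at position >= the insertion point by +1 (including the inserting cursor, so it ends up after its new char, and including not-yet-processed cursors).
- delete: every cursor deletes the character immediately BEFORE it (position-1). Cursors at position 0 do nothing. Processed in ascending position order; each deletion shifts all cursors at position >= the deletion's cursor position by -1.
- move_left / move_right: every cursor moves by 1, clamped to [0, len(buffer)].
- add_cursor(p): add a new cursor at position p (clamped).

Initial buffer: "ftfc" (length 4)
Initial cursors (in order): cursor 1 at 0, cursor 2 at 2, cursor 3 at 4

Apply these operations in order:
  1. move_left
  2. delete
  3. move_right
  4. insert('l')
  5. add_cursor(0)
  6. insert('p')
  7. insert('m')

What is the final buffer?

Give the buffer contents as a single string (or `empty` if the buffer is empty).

After op 1 (move_left): buffer="ftfc" (len 4), cursors c1@0 c2@1 c3@3, authorship ....
After op 2 (delete): buffer="tc" (len 2), cursors c1@0 c2@0 c3@1, authorship ..
After op 3 (move_right): buffer="tc" (len 2), cursors c1@1 c2@1 c3@2, authorship ..
After op 4 (insert('l')): buffer="tllcl" (len 5), cursors c1@3 c2@3 c3@5, authorship .12.3
After op 5 (add_cursor(0)): buffer="tllcl" (len 5), cursors c4@0 c1@3 c2@3 c3@5, authorship .12.3
After op 6 (insert('p')): buffer="ptllppclp" (len 9), cursors c4@1 c1@6 c2@6 c3@9, authorship 4.1212.33
After op 7 (insert('m')): buffer="pmtllppmmclpm" (len 13), cursors c4@2 c1@9 c2@9 c3@13, authorship 44.121212.333

Answer: pmtllppmmclpm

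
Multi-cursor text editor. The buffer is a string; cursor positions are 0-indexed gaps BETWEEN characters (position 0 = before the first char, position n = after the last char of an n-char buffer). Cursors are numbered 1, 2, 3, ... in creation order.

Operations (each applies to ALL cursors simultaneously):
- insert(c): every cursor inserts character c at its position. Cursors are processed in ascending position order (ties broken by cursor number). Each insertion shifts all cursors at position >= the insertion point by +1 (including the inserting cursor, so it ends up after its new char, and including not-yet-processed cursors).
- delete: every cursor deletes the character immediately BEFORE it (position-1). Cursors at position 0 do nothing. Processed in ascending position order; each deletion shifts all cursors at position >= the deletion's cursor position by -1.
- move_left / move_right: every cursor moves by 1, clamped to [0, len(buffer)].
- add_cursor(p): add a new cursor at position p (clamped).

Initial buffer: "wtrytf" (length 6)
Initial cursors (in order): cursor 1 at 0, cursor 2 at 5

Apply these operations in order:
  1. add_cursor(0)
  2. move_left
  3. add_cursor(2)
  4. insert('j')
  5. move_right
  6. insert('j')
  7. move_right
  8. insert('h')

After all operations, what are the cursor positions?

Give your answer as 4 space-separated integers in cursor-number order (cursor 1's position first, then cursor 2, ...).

Answer: 8 18 8 13

Derivation:
After op 1 (add_cursor(0)): buffer="wtrytf" (len 6), cursors c1@0 c3@0 c2@5, authorship ......
After op 2 (move_left): buffer="wtrytf" (len 6), cursors c1@0 c3@0 c2@4, authorship ......
After op 3 (add_cursor(2)): buffer="wtrytf" (len 6), cursors c1@0 c3@0 c4@2 c2@4, authorship ......
After op 4 (insert('j')): buffer="jjwtjryjtf" (len 10), cursors c1@2 c3@2 c4@5 c2@8, authorship 13..4..2..
After op 5 (move_right): buffer="jjwtjryjtf" (len 10), cursors c1@3 c3@3 c4@6 c2@9, authorship 13..4..2..
After op 6 (insert('j')): buffer="jjwjjtjrjyjtjf" (len 14), cursors c1@5 c3@5 c4@9 c2@13, authorship 13.13.4.4.2.2.
After op 7 (move_right): buffer="jjwjjtjrjyjtjf" (len 14), cursors c1@6 c3@6 c4@10 c2@14, authorship 13.13.4.4.2.2.
After op 8 (insert('h')): buffer="jjwjjthhjrjyhjtjfh" (len 18), cursors c1@8 c3@8 c4@13 c2@18, authorship 13.13.134.4.42.2.2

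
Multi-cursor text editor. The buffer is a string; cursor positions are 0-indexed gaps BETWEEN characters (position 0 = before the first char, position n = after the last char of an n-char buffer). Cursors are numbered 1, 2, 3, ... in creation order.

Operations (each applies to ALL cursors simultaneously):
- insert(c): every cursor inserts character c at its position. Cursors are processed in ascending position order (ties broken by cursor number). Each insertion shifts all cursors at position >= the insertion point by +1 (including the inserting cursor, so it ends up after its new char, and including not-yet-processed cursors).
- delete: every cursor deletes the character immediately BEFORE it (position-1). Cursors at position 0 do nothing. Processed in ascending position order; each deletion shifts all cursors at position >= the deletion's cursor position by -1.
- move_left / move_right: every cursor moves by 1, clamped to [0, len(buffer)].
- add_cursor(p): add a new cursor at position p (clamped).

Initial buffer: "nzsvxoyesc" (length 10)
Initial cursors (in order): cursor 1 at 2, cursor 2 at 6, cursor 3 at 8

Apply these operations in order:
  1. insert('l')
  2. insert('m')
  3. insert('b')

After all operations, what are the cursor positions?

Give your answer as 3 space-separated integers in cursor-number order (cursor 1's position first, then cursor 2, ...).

After op 1 (insert('l')): buffer="nzlsvxolyelsc" (len 13), cursors c1@3 c2@8 c3@11, authorship ..1....2..3..
After op 2 (insert('m')): buffer="nzlmsvxolmyelmsc" (len 16), cursors c1@4 c2@10 c3@14, authorship ..11....22..33..
After op 3 (insert('b')): buffer="nzlmbsvxolmbyelmbsc" (len 19), cursors c1@5 c2@12 c3@17, authorship ..111....222..333..

Answer: 5 12 17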